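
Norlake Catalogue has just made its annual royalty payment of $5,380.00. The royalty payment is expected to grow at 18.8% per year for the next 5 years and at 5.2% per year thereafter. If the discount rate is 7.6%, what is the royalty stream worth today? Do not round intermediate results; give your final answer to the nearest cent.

D_1 = 6391.44000
D_2 = 7593.03072
D_3 = 9020.52050
D_4 = 10716.37835
D_5 = 12731.05748
Terminal value at year 5: TV = D_5×(1+g_2)/(r−g_2) = 13393.07247/0.024 = 558044.68612
P_0 = D_1/(1+r)^1 + D_2/(1+r)^2 + D_3/(1+r)^3 + D_4/(1+r)^4 + D_5/(1+r)^5 + TV/(1+r)^5
    = 5940.00000 + 6558.28996 + 7240.93725 + 7994.64075 + 8826.79666 + 386907.92047 = 423468.58510

$423468.59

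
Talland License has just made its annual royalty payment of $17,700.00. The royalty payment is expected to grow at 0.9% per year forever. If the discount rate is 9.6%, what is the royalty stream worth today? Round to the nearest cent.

$205279.31

D₁ = D₀ × (1 + g) = $17,700.00 × 1.009 = $17,859.3000
Growing perpetuity: P = D₁ / (r − g) = $17,859.3000 / (0.096 − 0.009) = $205,279.31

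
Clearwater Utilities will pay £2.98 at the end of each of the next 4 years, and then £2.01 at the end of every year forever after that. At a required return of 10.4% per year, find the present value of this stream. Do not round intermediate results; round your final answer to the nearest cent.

PV of 4-year annuity: £2.98 × [1 − (1+0.104)^−4] / 0.104 = 9.36498
Perpetuity value at year 4: £2.01 / 0.104 = 19.32692
PV of perpetuity: 19.32692 / (1+0.104)^4 = 13.01027
Total PV = 9.36498 + 13.01027 = 22.37526

£22.38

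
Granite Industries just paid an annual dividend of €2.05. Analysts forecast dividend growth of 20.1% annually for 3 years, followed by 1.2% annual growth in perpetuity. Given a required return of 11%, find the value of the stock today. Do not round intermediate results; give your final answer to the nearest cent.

D_1 = 2.46205
D_2 = 2.95692
D_3 = 3.55126
Terminal value at year 3: TV = D_3×(1+g_2)/(r−g_2) = 3.59388/0.098 = 36.67223
P_0 = D_1/(1+r)^1 + D_2/(1+r)^2 + D_3/(1+r)^3 + TV/(1+r)^3
    = 2.21806 + 2.39990 + 2.59665 + 26.81442 = 34.02904

€34.03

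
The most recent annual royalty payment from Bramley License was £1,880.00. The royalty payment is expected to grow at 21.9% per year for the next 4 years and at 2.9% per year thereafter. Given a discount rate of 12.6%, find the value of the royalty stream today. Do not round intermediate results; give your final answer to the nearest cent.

D_1 = 2291.72000
D_2 = 2793.60668
D_3 = 3405.40654
D_4 = 4151.19058
Terminal value at year 4: TV = D_4×(1+g_2)/(r−g_2) = 4271.57510/0.097 = 44036.85673
P_0 = D_1/(1+r)^1 + D_2/(1+r)^2 + D_3/(1+r)^3 + D_4/(1+r)^4 + TV/(1+r)^4
    = 2035.27531 + 2203.37531 + 2385.35924 + 2582.37382 + 27394.46039 = 36600.84407

£36600.84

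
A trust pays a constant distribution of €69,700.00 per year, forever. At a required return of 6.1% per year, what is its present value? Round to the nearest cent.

Level perpetuity: PV = C / r = €69,700.00 / 0.061 = €1,142,622.95

€1142622.95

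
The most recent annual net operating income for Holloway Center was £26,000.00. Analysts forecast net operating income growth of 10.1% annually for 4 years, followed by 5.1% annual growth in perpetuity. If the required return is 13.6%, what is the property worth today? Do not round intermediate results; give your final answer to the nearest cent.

D_1 = 28626.00000
D_2 = 31517.22600
D_3 = 34700.46583
D_4 = 38205.21287
Terminal value at year 4: TV = D_4×(1+g_2)/(r−g_2) = 40153.67873/0.085 = 472396.22036
P_0 = D_1/(1+r)^1 + D_2/(1+r)^2 + D_3/(1+r)^3 + D_4/(1+r)^4 + TV/(1+r)^4
    = 25198.94366 + 24422.56776 + 23670.11188 + 22940.83907 + 283656.72780 = 379889.19018

£379889.19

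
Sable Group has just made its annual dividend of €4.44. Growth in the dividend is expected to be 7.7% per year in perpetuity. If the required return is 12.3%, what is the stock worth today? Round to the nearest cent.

€103.95

D₁ = D₀ × (1 + g) = €4.44 × 1.077 = €4.7819
Growing perpetuity: P = D₁ / (r − g) = €4.7819 / (0.123 − 0.077) = €103.95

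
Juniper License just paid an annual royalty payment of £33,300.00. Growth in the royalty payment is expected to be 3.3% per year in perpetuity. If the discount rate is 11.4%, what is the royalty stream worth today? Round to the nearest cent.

£424677.78

D₁ = D₀ × (1 + g) = £33,300.00 × 1.033 = £34,398.9000
Growing perpetuity: P = D₁ / (r − g) = £34,398.9000 / (0.114 − 0.033) = £424,677.78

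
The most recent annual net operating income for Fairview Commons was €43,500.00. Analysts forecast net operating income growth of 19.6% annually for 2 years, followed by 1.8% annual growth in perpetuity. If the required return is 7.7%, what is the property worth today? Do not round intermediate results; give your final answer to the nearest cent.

€1027534.58

D_1 = 52026.00000
D_2 = 62223.09600
Terminal value at year 2: TV = D_2×(1+g_2)/(r−g_2) = 63343.11173/0.059 = 1073612.06319
P_0 = D_1/(1+r)^1 + D_2/(1+r)^2 + TV/(1+r)^2
    = 48306.40669 + 53643.88338 + 925584.29282 = 1027534.58288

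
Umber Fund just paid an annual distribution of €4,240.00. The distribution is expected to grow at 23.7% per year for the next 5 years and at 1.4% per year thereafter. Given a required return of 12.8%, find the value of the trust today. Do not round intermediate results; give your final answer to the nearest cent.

€88011.09

D_1 = 5244.88000
D_2 = 6487.91656
D_3 = 8025.55278
D_4 = 9927.60879
D_5 = 12280.45208
Terminal value at year 5: TV = D_5×(1+g_2)/(r−g_2) = 12452.37841/0.114 = 109231.38955
P_0 = D_1/(1+r)^1 + D_2/(1+r)^2 + D_3/(1+r)^3 + D_4/(1+r)^4 + D_5/(1+r)^5 + TV/(1+r)^5
    = 4649.71631 + 5099.02401 + 5591.74884 + 6132.08628 + 6724.63717 + 59813.87794 = 88011.09054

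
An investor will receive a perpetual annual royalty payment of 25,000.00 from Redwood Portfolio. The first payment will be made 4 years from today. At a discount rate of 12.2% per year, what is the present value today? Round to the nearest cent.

Value at end of year 3: C / r = 25,000.00 / 0.122 = 204,918.0328
Discount to today: PV = 204,918.0328 / (1 + 0.122)^3 = 204,918.0328 / 1.412468 = 145,078.02

145078.02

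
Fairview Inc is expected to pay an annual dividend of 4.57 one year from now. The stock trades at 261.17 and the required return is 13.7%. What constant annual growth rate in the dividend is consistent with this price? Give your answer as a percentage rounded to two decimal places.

11.95%

P = D₁/(r−g) ⇒ g = r − D₁/P = 0.137 − 4.57/261.17 = 0.119502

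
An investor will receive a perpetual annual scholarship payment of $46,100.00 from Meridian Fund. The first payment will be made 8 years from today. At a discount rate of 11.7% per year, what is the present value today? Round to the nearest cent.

Value at end of year 7: C / r = $46,100.00 / 0.117 = $394,017.0940
Discount to today: PV = $394,017.0940 / (1 + 0.117)^7 = $394,017.0940 / 2.169563 = $181,611.29

$181611.29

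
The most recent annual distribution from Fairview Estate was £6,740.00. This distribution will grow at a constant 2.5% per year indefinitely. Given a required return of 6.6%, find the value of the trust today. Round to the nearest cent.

D₁ = D₀ × (1 + g) = £6,740.00 × 1.025 = £6,908.5000
Growing perpetuity: P = D₁ / (r − g) = £6,908.5000 / (0.066 − 0.025) = £168,500.00

£168500.00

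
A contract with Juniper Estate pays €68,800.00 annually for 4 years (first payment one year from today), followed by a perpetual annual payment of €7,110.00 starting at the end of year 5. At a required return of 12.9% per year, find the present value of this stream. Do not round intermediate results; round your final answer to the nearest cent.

€238993.33

PV of 4-year annuity: €68,800.00 × [1 − (1+0.129)^−4] / 0.129 = 205069.55780
Perpetuity value at year 4: €7,110.00 / 0.129 = 55116.27907
PV of perpetuity: 55116.27907 / (1+0.129)^4 = 33923.77099
Total PV = 205069.55780 + 33923.77099 = 238993.32879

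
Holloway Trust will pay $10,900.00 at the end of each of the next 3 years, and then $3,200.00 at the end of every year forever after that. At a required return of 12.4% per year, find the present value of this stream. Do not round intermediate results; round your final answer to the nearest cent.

$44174.17

PV of 3-year annuity: $10,900.00 × [1 − (1+0.124)^−3] / 0.124 = 26001.05503
Perpetuity value at year 3: $3,200.00 / 0.124 = 25806.45161
PV of perpetuity: 25806.45161 / (1+0.124)^3 = 18173.11436
Total PV = 26001.05503 + 18173.11436 = 44174.16938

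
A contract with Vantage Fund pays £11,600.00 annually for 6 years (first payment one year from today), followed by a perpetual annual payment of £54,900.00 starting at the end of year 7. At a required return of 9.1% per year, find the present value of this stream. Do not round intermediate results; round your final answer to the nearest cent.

£409634.19

PV of 6-year annuity: £11,600.00 × [1 − (1+0.091)^−6] / 0.091 = 51881.87512
Perpetuity value at year 6: £54,900.00 / 0.091 = 603296.70330
PV of perpetuity: 603296.70330 / (1+0.091)^6 = 357752.31159
Total PV = 51881.87512 + 357752.31159 = 409634.18670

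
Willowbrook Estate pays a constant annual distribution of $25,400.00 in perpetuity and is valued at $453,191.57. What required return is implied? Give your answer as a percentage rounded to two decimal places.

P = C/r ⇒ r = C/P = $25,400.00/$453,191.57 = 0.056047

5.60%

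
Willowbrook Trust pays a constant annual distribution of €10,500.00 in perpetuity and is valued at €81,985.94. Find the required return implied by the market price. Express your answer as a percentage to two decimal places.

P = C/r ⇒ r = C/P = €10,500.00/€81,985.94 = 0.128071

12.81%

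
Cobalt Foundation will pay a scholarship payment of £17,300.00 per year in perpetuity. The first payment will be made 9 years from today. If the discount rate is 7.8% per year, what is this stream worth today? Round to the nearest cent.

Value at end of year 8: C / r = £17,300.00 / 0.078 = £221,794.8718
Discount to today: PV = £221,794.8718 / (1 + 0.078)^8 = £221,794.8718 / 1.823686 = £121,619.00

£121619.00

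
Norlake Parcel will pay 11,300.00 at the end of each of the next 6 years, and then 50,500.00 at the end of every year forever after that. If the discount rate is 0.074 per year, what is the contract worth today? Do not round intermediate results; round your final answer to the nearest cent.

PV of 6-year annuity: 11,300.00 × [1 − (1+0.074)^−6] / 0.074 = 53203.17127
Perpetuity value at year 6: 50,500.00 / 0.074 = 682432.43243
PV of perpetuity: 682432.43243 / (1+0.074)^6 = 444666.04757
Total PV = 53203.17127 + 444666.04757 = 497869.21884

497869.22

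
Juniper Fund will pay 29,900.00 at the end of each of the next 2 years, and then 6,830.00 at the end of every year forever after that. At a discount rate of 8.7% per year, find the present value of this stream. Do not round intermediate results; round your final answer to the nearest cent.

119254.18

PV of 2-year annuity: 29,900.00 × [1 − (1+0.087)^−2] / 0.087 = 52812.23526
Perpetuity value at year 2: 6,830.00 / 0.087 = 78505.74713
PV of perpetuity: 78505.74713 / (1+0.087)^2 = 66441.94891
Total PV = 52812.23526 + 66441.94891 = 119254.18416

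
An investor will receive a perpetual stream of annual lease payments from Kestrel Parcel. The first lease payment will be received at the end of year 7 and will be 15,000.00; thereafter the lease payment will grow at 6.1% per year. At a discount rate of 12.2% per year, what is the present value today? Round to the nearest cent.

Value at end of year 6: C₁ / (r − g) = 15,000.00 / (0.122 − 0.061) = 245,901.6393
Discount to today: PV = 245,901.6393 / (1 + 0.122)^6 = 245,901.6393 / 1.995065 = 123,254.93

123254.93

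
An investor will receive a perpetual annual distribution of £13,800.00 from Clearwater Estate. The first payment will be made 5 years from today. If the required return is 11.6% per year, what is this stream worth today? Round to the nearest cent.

£76694.52

Value at end of year 4: C / r = £13,800.00 / 0.116 = £118,965.5172
Discount to today: PV = £118,965.5172 / (1 + 0.116)^4 = £118,965.5172 / 1.551161 = £76,694.52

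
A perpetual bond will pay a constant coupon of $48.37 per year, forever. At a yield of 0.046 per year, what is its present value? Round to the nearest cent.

$1051.52

Level perpetuity: PV = C / r = $48.37 / 0.046 = $1,051.52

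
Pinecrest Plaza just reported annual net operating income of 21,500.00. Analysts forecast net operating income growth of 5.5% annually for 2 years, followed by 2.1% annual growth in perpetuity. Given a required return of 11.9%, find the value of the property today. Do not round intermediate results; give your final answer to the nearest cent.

238486.65

D_1 = 22682.50000
D_2 = 23930.03750
Terminal value at year 2: TV = D_2×(1+g_2)/(r−g_2) = 24432.56829/0.098 = 249311.92130
P_0 = D_1/(1+r)^1 + D_2/(1+r)^2 + TV/(1+r)^2
    = 20270.33065 + 19110.99092 + 199105.32376 = 238486.64533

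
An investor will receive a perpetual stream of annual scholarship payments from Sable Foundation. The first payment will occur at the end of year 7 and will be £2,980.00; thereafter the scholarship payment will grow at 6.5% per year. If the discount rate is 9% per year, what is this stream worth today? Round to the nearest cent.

£71075.07

Value at end of year 6: C₁ / (r − g) = £2,980.00 / (0.09 − 0.065) = £119,200.0000
Discount to today: PV = £119,200.0000 / (1 + 0.09)^6 = £119,200.0000 / 1.677100 = £71,075.07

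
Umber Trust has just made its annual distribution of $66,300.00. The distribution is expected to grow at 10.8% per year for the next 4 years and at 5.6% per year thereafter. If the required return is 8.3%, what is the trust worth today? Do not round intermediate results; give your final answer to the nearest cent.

D_1 = 73460.40000
D_2 = 81394.12320
D_3 = 90184.68851
D_4 = 99924.63486
Terminal value at year 4: TV = D_4×(1+g_2)/(r−g_2) = 105520.41442/0.027 = 3908163.49691
P_0 = D_1/(1+r)^1 + D_2/(1+r)^2 + D_3/(1+r)^3 + D_4/(1+r)^4 + TV/(1+r)^4
    = 67830.47091 + 69396.27126 + 70998.21658 + 72637.14125 + 2840919.30204 = 3121781.40204

$3121781.40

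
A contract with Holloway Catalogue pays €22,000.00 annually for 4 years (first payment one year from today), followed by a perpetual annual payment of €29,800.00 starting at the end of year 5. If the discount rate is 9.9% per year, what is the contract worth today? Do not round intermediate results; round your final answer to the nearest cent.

PV of 4-year annuity: €22,000.00 × [1 − (1+0.099)^−4] / 0.099 = 69888.26763
Perpetuity value at year 4: €29,800.00 / 0.099 = 301010.10101
PV of perpetuity: 301010.10101 / (1+0.099)^4 = 206343.26577
Total PV = 69888.26763 + 206343.26577 = 276231.53340

€276231.53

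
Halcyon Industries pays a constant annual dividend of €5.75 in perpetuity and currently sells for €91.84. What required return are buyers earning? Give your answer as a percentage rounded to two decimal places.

P = C/r ⇒ r = C/P = €5.75/€91.84 = 0.062609

6.26%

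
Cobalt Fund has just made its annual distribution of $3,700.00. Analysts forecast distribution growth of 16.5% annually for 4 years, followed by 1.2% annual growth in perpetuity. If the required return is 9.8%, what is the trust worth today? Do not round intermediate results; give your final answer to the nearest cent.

D_1 = 4310.50000
D_2 = 5021.73250
D_3 = 5850.31836
D_4 = 6815.62089
Terminal value at year 4: TV = D_4×(1+g_2)/(r−g_2) = 6897.40834/0.086 = 80202.42259
P_0 = D_1/(1+r)^1 + D_2/(1+r)^2 + D_3/(1+r)^3 + D_4/(1+r)^4 + TV/(1+r)^4
    = 3925.77413 + 4165.32502 + 4419.49330 + 4689.17094 + 55179.54643 = 72379.30982

$72379.31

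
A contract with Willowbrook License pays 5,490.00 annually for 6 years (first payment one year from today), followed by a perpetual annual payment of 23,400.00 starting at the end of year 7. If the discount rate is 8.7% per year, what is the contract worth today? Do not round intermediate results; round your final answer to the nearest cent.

PV of 6-year annuity: 5,490.00 × [1 − (1+0.087)^−6] / 0.087 = 24849.53867
Perpetuity value at year 6: 23,400.00 / 0.087 = 268965.51724
PV of perpetuity: 268965.51724 / (1+0.087)^6 = 163049.45079
Total PV = 24849.53867 + 163049.45079 = 187898.98945

187898.99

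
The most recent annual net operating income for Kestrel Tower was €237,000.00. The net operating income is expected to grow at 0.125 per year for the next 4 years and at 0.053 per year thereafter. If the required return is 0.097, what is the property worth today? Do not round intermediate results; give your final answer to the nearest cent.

D_1 = 266625.00000
D_2 = 299953.12500
D_3 = 337447.26562
D_4 = 379628.17383
Terminal value at year 4: TV = D_4×(1+g_2)/(r−g_2) = 399748.46704/0.044 = 9085192.43275
P_0 = D_1/(1+r)^1 + D_2/(1+r)^2 + D_3/(1+r)^3 + D_4/(1+r)^4 + TV/(1+r)^4
    = 243049.22516 + 249252.85169 + 255614.82056 + 262139.17332 + 6273467.03413 = 7283523.10485

€7283523.10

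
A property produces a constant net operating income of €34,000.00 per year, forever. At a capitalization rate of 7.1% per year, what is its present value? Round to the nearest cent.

Level perpetuity: PV = C / r = €34,000.00 / 0.071 = €478,873.24

€478873.24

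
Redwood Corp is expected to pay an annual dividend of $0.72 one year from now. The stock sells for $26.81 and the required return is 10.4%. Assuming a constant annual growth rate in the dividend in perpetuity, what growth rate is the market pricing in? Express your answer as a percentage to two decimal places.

7.71%

P = D₁/(r−g) ⇒ g = r − D₁/P = 0.104 − $0.72/$26.81 = 0.077144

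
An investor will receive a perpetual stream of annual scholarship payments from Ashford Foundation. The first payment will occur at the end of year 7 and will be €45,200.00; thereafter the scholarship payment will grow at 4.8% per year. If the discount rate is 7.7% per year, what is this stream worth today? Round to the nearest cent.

Value at end of year 6: C₁ / (r − g) = €45,200.00 / (0.077 − 0.048) = €1,558,620.6897
Discount to today: PV = €1,558,620.6897 / (1 + 0.077)^6 = €1,558,620.6897 / 1.560609 = €998,725.68

€998725.68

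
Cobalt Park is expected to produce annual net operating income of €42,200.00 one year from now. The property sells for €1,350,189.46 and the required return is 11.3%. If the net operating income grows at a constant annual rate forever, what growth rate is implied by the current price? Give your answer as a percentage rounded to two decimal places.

P = D₁/(r−g) ⇒ g = r − D₁/P = 0.113 − €42,200.00/€1,350,189.46 = 0.081745

8.17%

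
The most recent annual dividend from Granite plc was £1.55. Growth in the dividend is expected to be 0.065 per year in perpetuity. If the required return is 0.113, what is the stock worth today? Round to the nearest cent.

£34.39

D₁ = D₀ × (1 + g) = £1.55 × 1.065 = £1.6508
Growing perpetuity: P = D₁ / (r − g) = £1.6508 / (0.113 − 0.065) = £34.39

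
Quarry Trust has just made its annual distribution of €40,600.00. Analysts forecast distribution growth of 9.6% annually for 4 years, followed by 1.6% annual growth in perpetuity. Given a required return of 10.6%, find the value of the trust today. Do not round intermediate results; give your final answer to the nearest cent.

D_1 = 44497.60000
D_2 = 48769.36960
D_3 = 53451.22908
D_4 = 58582.54707
Terminal value at year 4: TV = D_4×(1+g_2)/(r−g_2) = 59519.86783/0.09 = 661331.86474
P_0 = D_1/(1+r)^1 + D_2/(1+r)^2 + D_3/(1+r)^3 + D_4/(1+r)^4 + TV/(1+r)^4
    = 40232.91139 + 39869.14185 + 39508.66136 + 39151.44019 + 441976.25818 = 600738.41298

€600738.41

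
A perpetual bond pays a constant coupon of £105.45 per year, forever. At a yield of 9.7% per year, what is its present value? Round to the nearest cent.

Level perpetuity: PV = C / r = £105.45 / 0.097 = £1,087.11

£1087.11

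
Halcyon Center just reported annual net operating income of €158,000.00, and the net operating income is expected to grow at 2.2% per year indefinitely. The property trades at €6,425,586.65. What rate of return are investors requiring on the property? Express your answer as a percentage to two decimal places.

4.71%

D₁ = €158,000.00 × 1.022 = €161,476.0000
P = D₁/(r − g) ⇒ r = D₁/P + g = €161,476.0000/€6,425,586.65 + 0.022 = 0.025130 + 0.022 = 0.047130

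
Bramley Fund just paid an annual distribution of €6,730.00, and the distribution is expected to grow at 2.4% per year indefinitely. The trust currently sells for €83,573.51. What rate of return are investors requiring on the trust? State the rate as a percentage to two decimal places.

D₁ = €6,730.00 × 1.024 = €6,891.5200
P = D₁/(r − g) ⇒ r = D₁/P + g = €6,891.5200/€83,573.51 + 0.024 = 0.082461 + 0.024 = 0.106461

10.65%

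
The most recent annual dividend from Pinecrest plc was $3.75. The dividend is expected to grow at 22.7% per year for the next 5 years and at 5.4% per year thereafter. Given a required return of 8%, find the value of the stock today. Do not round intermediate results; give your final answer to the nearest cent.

D_1 = 4.60125
D_2 = 5.64573
D_3 = 6.92732
D_4 = 8.49982
D_5 = 10.42927
Terminal value at year 5: TV = D_5×(1+g_2)/(r−g_2) = 10.99245/0.026 = 422.78673
P_0 = D_1/(1+r)^1 + D_2/(1+r)^2 + D_3/(1+r)^3 + D_4/(1+r)^4 + D_5/(1+r)^5 + TV/(1+r)^5
    = 4.26042 + 4.84031 + 5.49913 + 6.24762 + 7.09799 + 287.74154 = 315.68700

$315.69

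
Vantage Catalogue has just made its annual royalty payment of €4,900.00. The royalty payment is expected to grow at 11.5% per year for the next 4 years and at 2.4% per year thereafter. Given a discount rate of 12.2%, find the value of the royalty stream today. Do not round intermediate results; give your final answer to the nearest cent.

D_1 = 5463.50000
D_2 = 6091.80250
D_3 = 6792.35979
D_4 = 7573.48116
Terminal value at year 4: TV = D_4×(1+g_2)/(r−g_2) = 7755.24471/0.098 = 79135.15011
P_0 = D_1/(1+r)^1 + D_2/(1+r)^2 + D_3/(1+r)^3 + D_4/(1+r)^4 + TV/(1+r)^4
    = 4869.42959 + 4839.04990 + 4808.85975 + 4778.85795 + 49934.18924 = 69230.38644

€69230.39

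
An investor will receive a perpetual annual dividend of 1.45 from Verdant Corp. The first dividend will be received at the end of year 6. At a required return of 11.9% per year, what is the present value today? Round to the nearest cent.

Value at end of year 5: C / r = 1.45 / 0.119 = 12.1849
Discount to today: PV = 12.1849 / (1 + 0.119)^5 = 12.1849 / 1.754488 = 6.94

6.94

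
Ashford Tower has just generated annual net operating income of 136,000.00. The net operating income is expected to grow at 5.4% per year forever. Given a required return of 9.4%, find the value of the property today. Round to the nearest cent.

3583600.00

D₁ = D₀ × (1 + g) = 136,000.00 × 1.054 = 143,344.0000
Growing perpetuity: P = D₁ / (r − g) = 143,344.0000 / (0.094 − 0.054) = 3,583,600.00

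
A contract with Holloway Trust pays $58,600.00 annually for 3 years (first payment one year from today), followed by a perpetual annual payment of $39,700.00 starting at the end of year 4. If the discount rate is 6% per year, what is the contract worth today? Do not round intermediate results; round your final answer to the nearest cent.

PV of 3-year annuity: $58,600.00 × [1 − (1+0.06)^−3] / 0.06 = 156638.50024
Perpetuity value at year 3: $39,700.00 / 0.06 = 661666.66667
PV of perpetuity: 661666.66667 / (1+0.06)^3 = 555548.09227
Total PV = 156638.50024 + 555548.09227 = 712186.59251

$712186.59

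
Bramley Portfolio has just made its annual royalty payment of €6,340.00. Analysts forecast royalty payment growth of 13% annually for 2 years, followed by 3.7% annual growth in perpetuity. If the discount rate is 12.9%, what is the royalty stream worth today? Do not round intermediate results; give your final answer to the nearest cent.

D_1 = 7164.20000
D_2 = 8095.54600
Terminal value at year 2: TV = D_2×(1+g_2)/(r−g_2) = 8395.08120/0.092 = 91250.88263
P_0 = D_1/(1+r)^1 + D_2/(1+r)^2 + TV/(1+r)^2
    = 6345.61559 + 6351.23615 + 71589.47706 = 84286.32880

€84286.33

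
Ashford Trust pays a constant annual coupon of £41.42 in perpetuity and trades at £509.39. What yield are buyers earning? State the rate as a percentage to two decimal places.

8.13%

P = C/r ⇒ r = C/P = £41.42/£509.39 = 0.081313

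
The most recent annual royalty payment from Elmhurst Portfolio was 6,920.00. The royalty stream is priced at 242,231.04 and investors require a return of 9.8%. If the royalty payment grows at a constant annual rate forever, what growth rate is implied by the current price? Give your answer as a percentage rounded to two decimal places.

P = D₀(1+g)/(r−g) ⇒ P(r−g) = D₀(1+g) ⇒ g(P+D₀) = P·r − D₀
g = (P·r − D₀)/(P + D₀) = (242,231.04×0.098 − 6,920.00) / (242,231.04 + 6,920.00) = 0.067504

6.75%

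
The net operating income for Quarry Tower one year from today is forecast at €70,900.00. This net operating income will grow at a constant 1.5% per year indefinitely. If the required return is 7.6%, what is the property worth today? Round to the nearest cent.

€1162295.08

Growing perpetuity: P = D₁ / (r − g) = €70,900.0000 / (0.076 − 0.015) = €1,162,295.08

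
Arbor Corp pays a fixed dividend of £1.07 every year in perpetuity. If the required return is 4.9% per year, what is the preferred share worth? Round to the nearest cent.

£21.84

Level perpetuity: PV = C / r = £1.07 / 0.049 = £21.84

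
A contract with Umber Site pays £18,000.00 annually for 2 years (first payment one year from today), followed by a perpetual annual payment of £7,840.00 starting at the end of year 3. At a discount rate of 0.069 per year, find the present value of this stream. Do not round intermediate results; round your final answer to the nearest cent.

£132018.15

PV of 2-year annuity: £18,000.00 × [1 − (1+0.069)^−2] / 0.069 = 32589.49159
Perpetuity value at year 2: £7,840.00 / 0.069 = 113623.18841
PV of perpetuity: 113623.18841 / (1+0.069)^2 = 99428.65429
Total PV = 32589.49159 + 99428.65429 = 132018.14588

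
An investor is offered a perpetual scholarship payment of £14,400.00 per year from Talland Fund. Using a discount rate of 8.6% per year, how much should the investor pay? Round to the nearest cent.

Level perpetuity: PV = C / r = £14,400.00 / 0.086 = £167,441.86

£167441.86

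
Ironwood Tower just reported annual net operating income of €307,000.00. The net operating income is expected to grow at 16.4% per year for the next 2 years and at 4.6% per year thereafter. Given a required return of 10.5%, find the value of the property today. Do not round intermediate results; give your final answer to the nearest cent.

€6703529.47

D_1 = 357348.00000
D_2 = 415953.07200
Terminal value at year 2: TV = D_2×(1+g_2)/(r−g_2) = 435086.91331/0.059 = 7374354.46292
P_0 = D_1/(1+r)^1 + D_2/(1+r)^2 + TV/(1+r)^2
    = 323391.85520 + 340658.93164 + 6039478.68628 = 6703529.47312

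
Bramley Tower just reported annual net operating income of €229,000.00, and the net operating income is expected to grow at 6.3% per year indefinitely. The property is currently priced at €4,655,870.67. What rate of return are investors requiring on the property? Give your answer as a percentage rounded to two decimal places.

11.53%

D₁ = €229,000.00 × 1.063 = €243,427.0000
P = D₁/(r − g) ⇒ r = D₁/P + g = €243,427.0000/€4,655,870.67 + 0.063 = 0.052284 + 0.063 = 0.115284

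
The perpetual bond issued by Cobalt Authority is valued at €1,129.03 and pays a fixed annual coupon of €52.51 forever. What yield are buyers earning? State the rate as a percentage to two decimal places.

4.65%

P = C/r ⇒ r = C/P = €52.51/€1,129.03 = 0.046509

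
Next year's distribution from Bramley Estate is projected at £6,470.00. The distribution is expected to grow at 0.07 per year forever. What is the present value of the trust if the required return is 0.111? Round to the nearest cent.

£157804.88

Growing perpetuity: P = D₁ / (r − g) = £6,470.0000 / (0.111 − 0.07) = £157,804.88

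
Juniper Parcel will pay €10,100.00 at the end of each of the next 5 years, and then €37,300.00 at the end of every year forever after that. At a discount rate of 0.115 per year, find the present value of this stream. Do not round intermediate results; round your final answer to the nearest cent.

€225071.15

PV of 5-year annuity: €10,100.00 × [1 − (1+0.115)^−5] / 0.115 = 36863.76625
Perpetuity value at year 5: €37,300.00 / 0.115 = 324347.82609
PV of perpetuity: 324347.82609 / (1+0.115)^5 = 188207.38239
Total PV = 36863.76625 + 188207.38239 = 225071.14865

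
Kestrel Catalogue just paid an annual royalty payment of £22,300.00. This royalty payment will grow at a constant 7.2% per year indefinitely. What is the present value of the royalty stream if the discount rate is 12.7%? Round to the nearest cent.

£434647.27

D₁ = D₀ × (1 + g) = £22,300.00 × 1.072 = £23,905.6000
Growing perpetuity: P = D₁ / (r − g) = £23,905.6000 / (0.127 − 0.072) = £434,647.27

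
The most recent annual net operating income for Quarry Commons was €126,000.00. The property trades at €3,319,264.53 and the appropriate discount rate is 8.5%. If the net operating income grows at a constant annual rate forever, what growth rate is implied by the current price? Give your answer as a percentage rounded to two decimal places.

4.53%

P = D₀(1+g)/(r−g) ⇒ P(r−g) = D₀(1+g) ⇒ g(P+D₀) = P·r − D₀
g = (P·r − D₀)/(P + D₀) = (€3,319,264.53×0.085 − €126,000.00) / (€3,319,264.53 + €126,000.00) = 0.045319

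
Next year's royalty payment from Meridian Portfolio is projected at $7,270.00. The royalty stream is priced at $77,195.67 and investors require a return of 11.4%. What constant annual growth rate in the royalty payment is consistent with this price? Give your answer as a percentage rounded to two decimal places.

1.98%

P = D₁/(r−g) ⇒ g = r − D₁/P = 0.114 − $7,270.00/$77,195.67 = 0.019824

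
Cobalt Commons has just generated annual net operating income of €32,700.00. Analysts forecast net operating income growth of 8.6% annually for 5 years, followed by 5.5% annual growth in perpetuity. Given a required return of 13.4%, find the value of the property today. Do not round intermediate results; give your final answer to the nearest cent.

€495641.79

D_1 = 35512.20000
D_2 = 38566.24920
D_3 = 41882.94663
D_4 = 45484.88004
D_5 = 49396.57973
Terminal value at year 5: TV = D_5×(1+g_2)/(r−g_2) = 52113.39161/0.079 = 659663.18494
P_0 = D_1/(1+r)^1 + D_2/(1+r)^2 + D_3/(1+r)^3 + D_4/(1+r)^4 + D_5/(1+r)^5 + TV/(1+r)^5
    = 31315.87302 + 29990.33342 + 28720.90131 + 27505.20179 + 26340.96044 + 351768.52237 = 495641.79235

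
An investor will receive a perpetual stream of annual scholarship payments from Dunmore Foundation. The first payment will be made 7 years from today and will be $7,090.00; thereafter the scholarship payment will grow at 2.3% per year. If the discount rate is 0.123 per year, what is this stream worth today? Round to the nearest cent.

$35348.23

Value at end of year 6: C₁ / (r − g) = $7,090.00 / (0.123 − 0.023) = $70,900.0000
Discount to today: PV = $70,900.0000 / (1 + 0.123)^6 = $70,900.0000 / 2.005758 = $35,348.23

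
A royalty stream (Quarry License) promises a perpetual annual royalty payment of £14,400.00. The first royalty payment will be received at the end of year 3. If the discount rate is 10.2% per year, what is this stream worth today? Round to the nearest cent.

Value at end of year 2: C / r = £14,400.00 / 0.102 = £141,176.4706
Discount to today: PV = £141,176.4706 / (1 + 0.102)^2 = £141,176.4706 / 1.214404 = £116,251.65

£116251.65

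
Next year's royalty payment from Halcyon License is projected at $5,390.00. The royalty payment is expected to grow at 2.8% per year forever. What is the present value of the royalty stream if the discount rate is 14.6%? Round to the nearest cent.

$45677.97

Growing perpetuity: P = D₁ / (r − g) = $5,390.0000 / (0.146 − 0.028) = $45,677.97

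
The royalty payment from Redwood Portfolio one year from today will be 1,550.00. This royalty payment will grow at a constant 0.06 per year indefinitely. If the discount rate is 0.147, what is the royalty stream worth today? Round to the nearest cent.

Growing perpetuity: P = D₁ / (r − g) = 1,550.0000 / (0.147 − 0.06) = 17,816.09

17816.09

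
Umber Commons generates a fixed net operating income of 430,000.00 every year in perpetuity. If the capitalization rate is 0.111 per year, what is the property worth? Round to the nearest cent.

3873873.87

Level perpetuity: PV = C / r = 430,000.00 / 0.111 = 3,873,873.87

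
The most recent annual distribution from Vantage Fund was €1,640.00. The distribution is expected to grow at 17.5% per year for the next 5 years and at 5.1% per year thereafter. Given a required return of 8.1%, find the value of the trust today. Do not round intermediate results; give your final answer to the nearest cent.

D_1 = 1927.00000
D_2 = 2264.22500
D_3 = 2660.46438
D_4 = 3126.04564
D_5 = 3673.10363
Terminal value at year 5: TV = D_5×(1+g_2)/(r−g_2) = 3860.43191/0.03 = 128681.06376
P_0 = D_1/(1+r)^1 + D_2/(1+r)^2 + D_3/(1+r)^3 + D_4/(1+r)^4 + D_5/(1+r)^5 + TV/(1+r)^5
    = 1782.60870 + 1937.61815 + 2106.10668 + 2289.24639 + 2488.31130 + 87173.83911 = 97777.73033

€97777.73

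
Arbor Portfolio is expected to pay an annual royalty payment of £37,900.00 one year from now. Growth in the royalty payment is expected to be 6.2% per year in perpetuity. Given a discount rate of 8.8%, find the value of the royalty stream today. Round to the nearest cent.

Growing perpetuity: P = D₁ / (r − g) = £37,900.0000 / (0.088 − 0.062) = £1,457,692.31

£1457692.31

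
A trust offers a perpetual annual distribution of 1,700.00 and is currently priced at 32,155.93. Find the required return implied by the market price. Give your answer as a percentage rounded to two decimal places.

P = C/r ⇒ r = C/P = 1,700.00/32,155.93 = 0.052867

5.29%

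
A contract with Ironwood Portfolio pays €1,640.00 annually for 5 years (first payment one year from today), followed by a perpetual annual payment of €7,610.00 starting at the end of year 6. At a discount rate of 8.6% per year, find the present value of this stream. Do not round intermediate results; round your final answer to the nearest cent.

PV of 5-year annuity: €1,640.00 × [1 − (1+0.086)^−5] / 0.086 = 6445.78823
Perpetuity value at year 5: €7,610.00 / 0.086 = 88488.37209
PV of perpetuity: 88488.37209 / (1+0.086)^5 = 58578.34254
Total PV = 6445.78823 + 58578.34254 = 65024.13077

€65024.13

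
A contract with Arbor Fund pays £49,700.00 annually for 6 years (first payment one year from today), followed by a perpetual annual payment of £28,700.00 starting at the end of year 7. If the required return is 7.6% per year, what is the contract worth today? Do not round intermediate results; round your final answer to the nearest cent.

PV of 6-year annuity: £49,700.00 × [1 − (1+0.076)^−6] / 0.076 = 232571.97747
Perpetuity value at year 6: £28,700.00 / 0.076 = 377631.57895
PV of perpetuity: 377631.57895 / (1+0.076)^6 = 243329.45111
Total PV = 232571.97747 + 243329.45111 = 475901.42858

£475901.43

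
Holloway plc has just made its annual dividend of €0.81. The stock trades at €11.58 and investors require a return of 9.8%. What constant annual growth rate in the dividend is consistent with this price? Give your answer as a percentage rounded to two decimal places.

P = D₀(1+g)/(r−g) ⇒ P(r−g) = D₀(1+g) ⇒ g(P+D₀) = P·r − D₀
g = (P·r − D₀)/(P + D₀) = (€11.58×0.098 − €0.81) / (€11.58 + €0.81) = 0.026218

2.62%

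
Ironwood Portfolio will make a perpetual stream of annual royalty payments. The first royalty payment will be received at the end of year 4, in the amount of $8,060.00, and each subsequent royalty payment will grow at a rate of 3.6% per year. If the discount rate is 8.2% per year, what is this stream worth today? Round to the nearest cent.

Value at end of year 3: C₁ / (r − g) = $8,060.00 / (0.082 − 0.036) = $175,217.3913
Discount to today: PV = $175,217.3913 / (1 + 0.082)^3 = $175,217.3913 / 1.266723 = $138,323.33

$138323.33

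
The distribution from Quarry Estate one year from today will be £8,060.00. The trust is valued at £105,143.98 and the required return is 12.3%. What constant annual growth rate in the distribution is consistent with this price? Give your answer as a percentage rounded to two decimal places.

4.63%

P = D₁/(r−g) ⇒ g = r − D₁/P = 0.123 − £8,060.00/£105,143.98 = 0.046343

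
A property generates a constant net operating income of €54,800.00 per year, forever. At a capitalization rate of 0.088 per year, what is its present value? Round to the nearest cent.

€622727.27

Level perpetuity: PV = C / r = €54,800.00 / 0.088 = €622,727.27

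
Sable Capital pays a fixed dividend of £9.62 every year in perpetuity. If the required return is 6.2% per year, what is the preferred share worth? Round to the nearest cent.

£155.16

Level perpetuity: PV = C / r = £9.62 / 0.062 = £155.16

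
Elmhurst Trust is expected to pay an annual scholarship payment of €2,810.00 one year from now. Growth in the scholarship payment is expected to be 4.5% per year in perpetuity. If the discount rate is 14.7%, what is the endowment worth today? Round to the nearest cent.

Growing perpetuity: P = D₁ / (r − g) = €2,810.0000 / (0.147 − 0.045) = €27,549.02

€27549.02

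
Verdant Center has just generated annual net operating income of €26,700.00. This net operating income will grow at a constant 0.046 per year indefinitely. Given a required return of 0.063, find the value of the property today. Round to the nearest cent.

€1642835.29

D₁ = D₀ × (1 + g) = €26,700.00 × 1.046 = €27,928.2000
Growing perpetuity: P = D₁ / (r − g) = €27,928.2000 / (0.063 − 0.046) = €1,642,835.29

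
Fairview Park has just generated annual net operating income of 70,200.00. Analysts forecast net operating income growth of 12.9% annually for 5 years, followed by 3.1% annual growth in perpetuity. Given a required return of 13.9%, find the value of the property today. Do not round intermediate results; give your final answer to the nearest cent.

983106.26

D_1 = 79255.80000
D_2 = 89479.79820
D_3 = 101022.69217
D_4 = 114054.61946
D_5 = 128767.66537
Terminal value at year 5: TV = D_5×(1+g_2)/(r−g_2) = 132759.46299/0.108 = 1229254.28698
P_0 = D_1/(1+r)^1 + D_2/(1+r)^2 + D_3/(1+r)^3 + D_4/(1+r)^4 + D_5/(1+r)^5 + TV/(1+r)^5
    = 69583.66989 + 68972.75092 + 68367.19560 + 67766.95684 + 67171.98794 + 641243.69972 = 983106.26091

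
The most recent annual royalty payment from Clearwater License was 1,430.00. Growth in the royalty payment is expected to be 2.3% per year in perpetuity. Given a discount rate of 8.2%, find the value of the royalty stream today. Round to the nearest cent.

D₁ = D₀ × (1 + g) = 1,430.00 × 1.023 = 1,462.8900
Growing perpetuity: P = D₁ / (r − g) = 1,462.8900 / (0.082 − 0.023) = 24,794.75

24794.75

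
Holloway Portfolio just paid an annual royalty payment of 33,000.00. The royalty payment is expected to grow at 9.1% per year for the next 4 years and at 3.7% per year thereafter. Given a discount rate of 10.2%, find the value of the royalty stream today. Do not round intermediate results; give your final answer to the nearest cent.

D_1 = 36003.00000
D_2 = 39279.27300
D_3 = 42853.68684
D_4 = 46753.37235
Terminal value at year 4: TV = D_4×(1+g_2)/(r−g_2) = 48483.24712/0.065 = 745896.10958
P_0 = D_1/(1+r)^1 + D_2/(1+r)^2 + D_3/(1+r)^3 + D_4/(1+r)^4 + TV/(1+r)^4
    = 32670.59891 + 32344.48585 + 32021.62801 + 31701.99289 + 505768.71726 = 634507.42292

634507.42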